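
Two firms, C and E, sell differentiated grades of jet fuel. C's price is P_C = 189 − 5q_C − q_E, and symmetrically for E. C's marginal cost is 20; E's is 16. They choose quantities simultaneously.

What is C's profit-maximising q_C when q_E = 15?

Firm C's profit: π = q_C(189 − 5q_C − q_E) − 20q_C.
∂π/∂q_C = 169 − 10q_C − q_E = 0 ⇒ q_C = 16.9 − 0.1q_E.
At q_E = 15: q_C = 16.9 − 0.1·15 = 15.4.

15.4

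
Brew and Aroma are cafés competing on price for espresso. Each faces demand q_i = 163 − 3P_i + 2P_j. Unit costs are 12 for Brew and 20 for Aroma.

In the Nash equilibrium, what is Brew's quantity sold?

117.75

Brew's profit: π = (P_{Brew} − 12)(163 − 3P_{Brew} + 2P_{Aroma}).
∂π/∂P_{Brew} = 199 − 6P_{Brew} + 2P_{Aroma} = 0 ⇒ P_{Brew} = 199/6 + (1/3)P_{Aroma}.
Similarly P_{Aroma} = 223/6 + (1/3)P_{Brew}.
Substituting the second reaction function into the first: P_{Brew} = 199/6 + (1/3)(223/6 + (1/3)P_{Brew}), which gives (8/9)P_{Brew} = 410/9 ⇒ P_{Brew} = 51.25.
Then P_{Aroma} = 223/6 + (1/3)·51.25 = 54.25.
q_{Brew} = 163 − 3·51.25 + 2·54.25 = 117.75.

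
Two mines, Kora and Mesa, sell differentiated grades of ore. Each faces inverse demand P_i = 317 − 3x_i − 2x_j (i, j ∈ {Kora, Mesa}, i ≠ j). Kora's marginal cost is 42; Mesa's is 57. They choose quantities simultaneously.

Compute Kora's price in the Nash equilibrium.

147.9375

Mine Kora's profit: π = x_{Kora}(317 − 3x_{Kora} − 2x_{Mesa}) − 42x_{Kora}.
∂π/∂x_{Kora} = 275 − 6x_{Kora} − 2x_{Mesa} = 0 ⇒ x_{Kora} = 275/6 − (1/3)x_{Mesa}.
Similarly x_{Mesa} = 130/3 − (1/3)x_{Kora}.
Substituting the second reaction function into the first: x_{Kora} = 275/6 − (1/3)(130/3 − (1/3)x_{Kora}), which gives (8/9)x_{Kora} = 565/18 ⇒ x_{Kora} = 35.3125.
Then x_{Mesa} = 130/3 − (1/3)·35.3125 = 31.5625.
P_{Kora} = 317 − 3·35.3125 − 2·31.5625 = 147.9375.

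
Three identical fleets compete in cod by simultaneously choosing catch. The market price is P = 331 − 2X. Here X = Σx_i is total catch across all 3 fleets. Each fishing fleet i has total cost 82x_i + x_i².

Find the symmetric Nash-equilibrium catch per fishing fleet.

A representative fishing fleet's profit is π_i = x_i(331 − 2X) − 82x_i − x_i², with X = x_i + Σ_{j≠i} x_j.
First-order condition: 249 − 6x_i − 2Σ_{j≠i} x_j = 0.
In a symmetric equilibrium every fishing fleet chooses the same x, so Σ_{j≠i} x_j = 2x. The condition becomes 249 − 10x = 0, giving x = 249/10 = 24.9.

24.9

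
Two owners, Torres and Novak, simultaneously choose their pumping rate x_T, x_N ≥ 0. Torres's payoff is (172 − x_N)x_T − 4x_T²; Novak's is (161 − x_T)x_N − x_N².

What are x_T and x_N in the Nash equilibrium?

Expanding Torres's payoff: 172x_T − x_Nx_T − 4x_T².
∂π/∂x_T = 172 − x_N − 8x_T = 0, so x_T = 21.5 − 0.125x_N.
Likewise for Novak: x_N = 80.5 − 0.5x_T.
Plugging x_N into Torres's best response: x_T = 21.5 − 0.125(80.5 − 0.5x_T) ⇒ 0.9375x_T = 11.4375, so x_T = 12.2.
Then x_N = 80.5 − 0.5·12.2 = 74.4.

12.2, 74.4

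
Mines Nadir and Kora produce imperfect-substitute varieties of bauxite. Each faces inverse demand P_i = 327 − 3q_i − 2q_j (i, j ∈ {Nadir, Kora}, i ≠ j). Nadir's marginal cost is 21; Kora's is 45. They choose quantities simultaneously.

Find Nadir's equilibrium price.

Mine Nadir's profit: π = q_{Nadir}(327 − 3q_{Nadir} − 2q_{Kora}) − 21q_{Nadir}.
∂π/∂q_{Nadir} = 306 − 6q_{Nadir} − 2q_{Kora} = 0 ⇒ q_{Nadir} = 51 − (1/3)q_{Kora}.
Similarly q_{Kora} = 47 − (1/3)q_{Nadir}.
Solving the two reaction functions simultaneously: (1 − (−1/3)(−1/3))q_{Nadir} = 51 − (1/3)·47, so (8/9)q_{Nadir} = 106/3 and q_{Nadir} = 39.75.
Then q_{Kora} = 47 − (1/3)·39.75 = 33.75.
P_{Nadir} = 327 − 3·39.75 − 2·33.75 = 140.25.

140.25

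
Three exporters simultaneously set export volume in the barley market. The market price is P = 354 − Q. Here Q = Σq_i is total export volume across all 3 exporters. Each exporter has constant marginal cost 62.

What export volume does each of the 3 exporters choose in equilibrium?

A representative exporter's profit is π_i = q_i(354 − Q) − 62q_i, with Q = q_i + Σ_{j≠i} q_j.
First-order condition: 292 − 2q_i − Σ_{j≠i} q_j = 0.
In a symmetric equilibrium every exporter chooses the same q, so Σ_{j≠i} q_j = 2q. The condition becomes 292 − 4q = 0, giving q = 292/4 = 73.

73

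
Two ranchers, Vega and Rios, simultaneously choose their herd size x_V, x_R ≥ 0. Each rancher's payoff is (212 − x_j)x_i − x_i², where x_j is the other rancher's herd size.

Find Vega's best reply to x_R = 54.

79

Vega's payoff is (212 − x_R)x_V − x_V².
∂π/∂x_V = 212 − x_R − 2x_V = 0, so x_V = 106 − 0.5x_R.
At x_R = 54: x_V = 106 − 0.5·54 = 79.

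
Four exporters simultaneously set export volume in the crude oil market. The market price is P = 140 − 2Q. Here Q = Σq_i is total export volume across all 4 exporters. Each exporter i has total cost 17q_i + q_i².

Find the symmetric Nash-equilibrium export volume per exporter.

10.25

A representative exporter's profit is π_i = q_i(140 − 2Q) − 17q_i − q_i², with Q = q_i + Σ_{j≠i} q_j.
First-order condition: 123 − 6q_i − 2Σ_{j≠i} q_j = 0.
In a symmetric equilibrium every exporter chooses the same q, so Σ_{j≠i} q_j = 3q. The condition becomes 123 − 12q = 0, giving q = 123/12 = 10.25.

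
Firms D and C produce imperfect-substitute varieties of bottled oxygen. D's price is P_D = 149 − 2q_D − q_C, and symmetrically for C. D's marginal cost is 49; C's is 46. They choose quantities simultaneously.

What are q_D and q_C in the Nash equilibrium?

Firm D's profit: π = q_D(149 − 2q_D − q_C) − 49q_D.
∂π/∂q_D = 100 − 4q_D − q_C = 0 ⇒ q_D = 25 − 0.25q_C.
Similarly q_C = 25.75 − 0.25q_D.
Solving the two reaction functions simultaneously: (1 − (−0.25)(−0.25))q_D = 25 − 0.25·25.75, so 0.9375q_D = 18.5625 and q_D = 19.8.
Then q_C = 25.75 − 0.25·19.8 = 20.8.

19.8, 20.8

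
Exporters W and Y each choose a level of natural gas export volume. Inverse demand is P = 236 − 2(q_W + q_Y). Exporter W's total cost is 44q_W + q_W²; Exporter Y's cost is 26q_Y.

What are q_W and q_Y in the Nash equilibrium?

17.4, 43.8

Exporter W's profit: π = q_W(236 − 2(q_W + q_Y)) − 44q_W − q_W².
∂π/∂q_W = 192 − 6q_W − 2q_Y = 0, so q_W = 32 − (1/3)q_Y.
For Y: ∂π/∂q_Y = 210 − 4q_Y − 2q_W = 0 ⇒ q_Y = 52.5 − 0.5q_W.
Plugging q_Y into W's best response: q_W = 32 − (1/3)(52.5 − 0.5q_W) ⇒ (5/6)q_W = 14.5, so q_W = 17.4.
Then q_Y = 52.5 − 0.5·17.4 = 43.8.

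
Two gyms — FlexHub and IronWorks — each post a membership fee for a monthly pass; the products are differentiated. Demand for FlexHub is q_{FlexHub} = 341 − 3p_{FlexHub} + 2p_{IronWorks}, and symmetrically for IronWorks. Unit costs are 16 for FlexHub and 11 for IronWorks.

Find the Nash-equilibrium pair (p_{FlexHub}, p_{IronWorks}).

FlexHub's profit: π = (p_{FlexHub} − 16)(341 − 3p_{FlexHub} + 2p_{IronWorks}).
∂π/∂p_{FlexHub} = 389 − 6p_{FlexHub} + 2p_{IronWorks} = 0 ⇒ p_{FlexHub} = 389/6 + (1/3)p_{IronWorks}.
Similarly p_{IronWorks} = 187/3 + (1/3)p_{FlexHub}.
Solving the two reaction functions simultaneously: (1 − (1/3)(1/3))p_{FlexHub} = 389/6 + (1/3)·(187/3), so (8/9)p_{FlexHub} = 1541/18 and p_{FlexHub} = 96.3125.
Then p_{IronWorks} = 187/3 + (1/3)·96.3125 = 94.4375.

96.3125, 94.4375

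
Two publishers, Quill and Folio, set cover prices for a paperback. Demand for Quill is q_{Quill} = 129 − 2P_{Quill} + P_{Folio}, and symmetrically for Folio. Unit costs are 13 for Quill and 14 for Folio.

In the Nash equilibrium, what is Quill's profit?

3010.88

Quill's profit: π = (P_{Quill} − 13)(129 − 2P_{Quill} + P_{Folio}).
∂π/∂P_{Quill} = 155 − 4P_{Quill} + P_{Folio} = 0 ⇒ P_{Quill} = 38.75 + 0.25P_{Folio}.
Similarly P_{Folio} = 39.25 + 0.25P_{Quill}.
Plugging P_{Folio} into Quill's best response: P_{Quill} = 38.75 + 0.25(39.25 + 0.25P_{Quill}) ⇒ 0.9375P_{Quill} = 48.5625, so P_{Quill} = 51.8.
Then P_{Folio} = 39.25 + 0.25·51.8 = 52.2.
q_{Quill} = 129 − 2·51.8 + 52.2 = 77.6.
Profit = (51.8 − 13)·77.6 = 3010.88.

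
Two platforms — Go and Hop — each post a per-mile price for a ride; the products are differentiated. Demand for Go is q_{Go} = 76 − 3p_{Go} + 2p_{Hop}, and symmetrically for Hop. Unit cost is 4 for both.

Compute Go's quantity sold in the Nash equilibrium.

54

Go's profit: π = (p_{Go} − 4)(76 − 3p_{Go} + 2p_{Hop}).
∂π/∂p_{Go} = 88 − 6p_{Go} + 2p_{Hop} = 0 ⇒ p_{Go} = 44/3 + (1/3)p_{Hop}.
Setting p_{Go} = p_{Hop} in the reaction function: p_{Go} = 44/3 + (1/3)p_{Go}, so p_{Go} = (44/3) / (2/3) = 22.
q_{Go} = 76 − 3·22 + 2·22 = 54.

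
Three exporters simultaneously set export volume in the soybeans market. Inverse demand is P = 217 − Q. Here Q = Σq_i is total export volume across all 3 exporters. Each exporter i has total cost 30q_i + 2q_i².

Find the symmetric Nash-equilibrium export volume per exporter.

23.375

A representative exporter's profit is π_i = q_i(217 − Q) − 30q_i − 2q_i², with Q = q_i + Σ_{j≠i} q_j.
First-order condition: 187 − 6q_i − Σ_{j≠i} q_j = 0.
In a symmetric equilibrium every exporter chooses the same q, so Σ_{j≠i} q_j = 2q. The condition becomes 187 − 8q = 0, giving q = 187/8 = 23.375.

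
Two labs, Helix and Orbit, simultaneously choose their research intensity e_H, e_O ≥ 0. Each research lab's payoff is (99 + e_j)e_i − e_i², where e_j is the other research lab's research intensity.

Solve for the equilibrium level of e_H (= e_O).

Helix's payoff is (99 + e_O)e_H − e_H².
∂π/∂e_H = 99 + e_O − 2e_H = 0, so e_H = 49.5 + 0.5e_O.
Setting e_H = e_O in the reaction function: e_H = 49.5 + 0.5e_H, so e_H = 49.5 / 0.5 = 99.

99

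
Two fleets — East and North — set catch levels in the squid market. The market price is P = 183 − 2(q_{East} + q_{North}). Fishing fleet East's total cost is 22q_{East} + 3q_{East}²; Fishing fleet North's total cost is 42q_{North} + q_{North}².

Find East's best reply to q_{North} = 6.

14.9

Fishing fleet East's profit: π = q_{East}(183 − 2(q_{East} + q_{North})) − 22q_{East} − 3q_{East}².
∂π/∂q_{East} = 161 − 10q_{East} − 2q_{North} = 0, so q_{East} = 16.1 − 0.2q_{North}.
At q_{North} = 6: q_{East} = 16.1 − 0.2·6 = 14.9.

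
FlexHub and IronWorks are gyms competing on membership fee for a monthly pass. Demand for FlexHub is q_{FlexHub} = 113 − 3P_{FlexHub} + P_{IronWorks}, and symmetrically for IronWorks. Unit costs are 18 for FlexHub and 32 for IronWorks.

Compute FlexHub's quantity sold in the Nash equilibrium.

49.8

FlexHub's profit: π = (P_{FlexHub} − 18)(113 − 3P_{FlexHub} + P_{IronWorks}).
∂π/∂P_{FlexHub} = 167 − 6P_{FlexHub} + P_{IronWorks} = 0 ⇒ P_{FlexHub} = 167/6 + (1/6)P_{IronWorks}.
Similarly P_{IronWorks} = 209/6 + (1/6)P_{FlexHub}.
Plugging P_{IronWorks} into FlexHub's best response: P_{FlexHub} = 167/6 + (1/6)(209/6 + (1/6)P_{FlexHub}) ⇒ (35/36)P_{FlexHub} = 1211/36, so P_{FlexHub} = 34.6.
Then P_{IronWorks} = 209/6 + (1/6)·34.6 = 40.6.
q_{FlexHub} = 113 − 3·34.6 + 40.6 = 49.8.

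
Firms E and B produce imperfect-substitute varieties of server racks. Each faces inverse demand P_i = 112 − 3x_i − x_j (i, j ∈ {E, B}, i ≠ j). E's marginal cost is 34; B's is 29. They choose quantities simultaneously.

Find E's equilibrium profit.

363

Firm E's profit: π = x_E(112 − 3x_E − x_B) − 34x_E.
∂π/∂x_E = 78 − 6x_E − x_B = 0 ⇒ x_E = 13 − (1/6)x_B.
Similarly x_B = 83/6 − (1/6)x_E.
Solving the two reaction functions simultaneously: (1 − (−1/6)(−1/6))x_E = 13 − (1/6)·(83/6), so (35/36)x_E = 385/36 and x_E = 11.
Then x_B = 83/6 − (1/6)·11 = 12.
P_E = 112 − 3·11 − 12 = 67.
Profit = (67 − 34)·11 = 363.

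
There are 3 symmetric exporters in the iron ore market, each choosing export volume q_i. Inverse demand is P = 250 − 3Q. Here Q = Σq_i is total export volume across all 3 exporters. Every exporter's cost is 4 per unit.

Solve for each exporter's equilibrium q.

20.5

A representative exporter's profit is π_i = q_i(250 − 3Q) − 4q_i, with Q = q_i + Σ_{j≠i} q_j.
First-order condition: 246 − 6q_i − 3Σ_{j≠i} q_j = 0.
Imposing symmetry (q_j = q for all j) turns Σ_{j≠i} q_j into 2q, so 246 = 12q and q = 20.5.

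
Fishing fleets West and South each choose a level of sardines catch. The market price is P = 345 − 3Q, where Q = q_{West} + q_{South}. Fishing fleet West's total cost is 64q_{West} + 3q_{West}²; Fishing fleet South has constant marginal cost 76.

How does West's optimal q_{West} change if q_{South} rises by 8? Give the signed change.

-2

Fishing fleet West's profit: π = q_{West}(345 − 3(q_{West} + q_{South})) − 64q_{West} − 3q_{West}².
∂π/∂q_{West} = 281 − 12q_{West} − 3q_{South} = 0, so q_{West} = 281/12 − 0.25q_{South}.
The reaction-function slope is −0.25, so an 8-unit rise in q_{South} moves q_{West} by −0.25 × 8 = −2. West's best response falls — the actions are strategic substitutes.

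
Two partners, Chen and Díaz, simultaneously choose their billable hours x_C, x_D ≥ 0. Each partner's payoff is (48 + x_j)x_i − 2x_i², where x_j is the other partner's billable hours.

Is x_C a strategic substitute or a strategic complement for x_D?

strategic complements

Chen's payoff is (48 + x_D)x_C − 2x_C².
∂π/∂x_C = 48 + x_D − 4x_C = 0, so x_C = 12 + 0.25x_D.
The best-response slope dx_C/dx_D = 0.25 > 0: the reaction function is upward-sloping, so the choices are strategic complements.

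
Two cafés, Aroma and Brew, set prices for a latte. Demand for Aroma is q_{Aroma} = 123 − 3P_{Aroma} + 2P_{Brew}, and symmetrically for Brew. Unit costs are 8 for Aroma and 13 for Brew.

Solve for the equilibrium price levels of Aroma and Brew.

Aroma's profit: π = (P_{Aroma} − 8)(123 − 3P_{Aroma} + 2P_{Brew}).
∂π/∂P_{Aroma} = 147 − 6P_{Aroma} + 2P_{Brew} = 0 ⇒ P_{Aroma} = 24.5 + (1/3)P_{Brew}.
Similarly P_{Brew} = 27 + (1/3)P_{Aroma}.
Substituting the second reaction function into the first: P_{Aroma} = 24.5 + (1/3)(27 + (1/3)P_{Aroma}), which gives (8/9)P_{Aroma} = 33.5 ⇒ P_{Aroma} = 37.6875.
Then P_{Brew} = 27 + (1/3)·37.6875 = 39.5625.

37.6875, 39.5625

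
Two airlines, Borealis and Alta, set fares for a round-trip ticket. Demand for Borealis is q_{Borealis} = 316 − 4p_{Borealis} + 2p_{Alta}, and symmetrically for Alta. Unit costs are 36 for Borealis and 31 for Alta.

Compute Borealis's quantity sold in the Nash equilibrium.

Borealis's profit: π = (p_{Borealis} − 36)(316 − 4p_{Borealis} + 2p_{Alta}).
∂π/∂p_{Borealis} = 460 − 8p_{Borealis} + 2p_{Alta} = 0 ⇒ p_{Borealis} = 57.5 + 0.25p_{Alta}.
Similarly p_{Alta} = 55 + 0.25p_{Borealis}.
Substituting the second reaction function into the first: p_{Borealis} = 57.5 + 0.25(55 + 0.25p_{Borealis}), which gives 0.9375p_{Borealis} = 71.25 ⇒ p_{Borealis} = 76.
Then p_{Alta} = 55 + 0.25·76 = 74.
q_{Borealis} = 316 − 4·76 + 2·74 = 160.

160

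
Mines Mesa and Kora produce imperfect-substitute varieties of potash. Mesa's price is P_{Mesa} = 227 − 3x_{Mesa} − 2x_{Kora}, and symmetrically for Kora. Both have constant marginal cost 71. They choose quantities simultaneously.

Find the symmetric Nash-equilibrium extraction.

19.5

Mine Mesa's profit: π = x_{Mesa}(227 − 3x_{Mesa} − 2x_{Kora}) − 71x_{Mesa}.
∂π/∂x_{Mesa} = 156 − 6x_{Mesa} − 2x_{Kora} = 0 ⇒ x_{Mesa} = 26 − (1/3)x_{Kora}.
The game is symmetric, so in equilibrium x_{Kora} = x_{Mesa}: the reaction function gives (4/3)x_{Mesa} = 26, hence x_{Mesa} = 19.5.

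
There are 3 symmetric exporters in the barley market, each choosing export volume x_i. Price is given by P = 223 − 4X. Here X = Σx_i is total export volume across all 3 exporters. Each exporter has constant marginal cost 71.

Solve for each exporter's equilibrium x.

9.5

A representative exporter's profit is π_i = x_i(223 − 4X) − 71x_i, with X = x_i + Σ_{j≠i} x_j.
First-order condition: 152 − 8x_i − 4Σ_{j≠i} x_j = 0.
With identical exporters, set every x_j = x: then 152 − 8x − 8x = 0, i.e. x = 152/16 = 9.5.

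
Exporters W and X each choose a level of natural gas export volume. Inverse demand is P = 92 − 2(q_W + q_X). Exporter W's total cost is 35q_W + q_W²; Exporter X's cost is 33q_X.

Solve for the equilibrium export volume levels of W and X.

5.5, 12

Exporter W's profit: π = q_W(92 − 2(q_W + q_X)) − 35q_W − q_W².
∂π/∂q_W = 57 − 6q_W − 2q_X = 0, so q_W = 9.5 − (1/3)q_X.
For X: ∂π/∂q_X = 59 − 4q_X − 2q_W = 0 ⇒ q_X = 14.75 − 0.5q_W.
Solving the two reaction functions simultaneously: (1 − (−1/3)(−0.5))q_W = 9.5 − (1/3)·14.75, so (5/6)q_W = 55/12 and q_W = 5.5.
Then q_X = 14.75 − 0.5·5.5 = 12.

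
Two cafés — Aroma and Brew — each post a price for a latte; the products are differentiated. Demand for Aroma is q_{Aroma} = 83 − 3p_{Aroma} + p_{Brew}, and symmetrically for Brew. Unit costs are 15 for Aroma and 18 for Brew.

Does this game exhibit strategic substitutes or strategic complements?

strategic complements

Aroma's profit: π = (p_{Aroma} − 15)(83 − 3p_{Aroma} + p_{Brew}).
∂π/∂p_{Aroma} = 128 − 6p_{Aroma} + p_{Brew} = 0 ⇒ p_{Aroma} = 64/3 + (1/6)p_{Brew}.
The best-response slope dp_{Aroma}/dp_{Brew} = 1/6 > 0: the reaction function is upward-sloping, so the choices are strategic complements.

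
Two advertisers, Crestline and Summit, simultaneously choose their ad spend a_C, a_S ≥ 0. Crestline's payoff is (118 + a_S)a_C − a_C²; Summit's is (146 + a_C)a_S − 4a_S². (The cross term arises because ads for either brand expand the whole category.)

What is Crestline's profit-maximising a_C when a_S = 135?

126.5

Expanding Crestline's payoff: 118a_C + a_Sa_C − a_C².
∂π/∂a_C = 118 + a_S − 2a_C = 0, so a_C = 59 + 0.5a_S.
At a_S = 135: a_C = 59 + 0.5·135 = 126.5.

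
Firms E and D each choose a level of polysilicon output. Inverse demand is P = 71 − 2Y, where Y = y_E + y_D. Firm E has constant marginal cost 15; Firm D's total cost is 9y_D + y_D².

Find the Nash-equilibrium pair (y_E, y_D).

10.6, 6.8

Firm E's profit: π = y_E(71 − 2(y_E + y_D)) − 15y_E.
∂π/∂y_E = 56 − 4y_E − 2y_D = 0, so y_E = 14 − 0.5y_D.
For D: ∂π/∂y_D = 62 − 6y_D − 2y_E = 0 ⇒ y_D = 31/3 − (1/3)y_E.
Substituting the second reaction function into the first: y_E = 14 − 0.5(31/3 − (1/3)y_E), which gives (5/6)y_E = 53/6 ⇒ y_E = 10.6.
Then y_D = 31/3 − (1/3)·10.6 = 6.8.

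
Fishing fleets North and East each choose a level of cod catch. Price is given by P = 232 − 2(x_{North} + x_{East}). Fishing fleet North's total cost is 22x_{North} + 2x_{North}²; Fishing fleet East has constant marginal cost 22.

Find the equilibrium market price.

Fishing fleet North's profit: π = x_{North}(232 − 2(x_{North} + x_{East})) − 22x_{North} − 2x_{North}².
∂π/∂x_{North} = 210 − 8x_{North} − 2x_{East} = 0, so x_{North} = 26.25 − 0.25x_{East}.
For East: ∂π/∂x_{East} = 210 − 4x_{East} − 2x_{North} = 0 ⇒ x_{East} = 52.5 − 0.5x_{North}.
Plugging x_{East} into North's best response: x_{North} = 26.25 − 0.25(52.5 − 0.5x_{North}) ⇒ 0.875x_{North} = 13.125, so x_{North} = 15.
Then x_{East} = 52.5 − 0.5·15 = 45.
Equilibrium price: P = 232 − 2·60 = 112.

112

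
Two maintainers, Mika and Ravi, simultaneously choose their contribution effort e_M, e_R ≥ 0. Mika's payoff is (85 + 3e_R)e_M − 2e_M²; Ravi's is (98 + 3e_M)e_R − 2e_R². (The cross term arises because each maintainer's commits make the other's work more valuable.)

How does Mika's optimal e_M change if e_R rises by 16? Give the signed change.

Expanding Mika's payoff: 85e_M + 3e_Re_M − 2e_M².
∂π/∂e_M = 85 + 3e_R − 4e_M = 0, so e_M = 21.25 + 0.75e_R.
The reaction-function slope is 0.75, so a 16-unit rise in e_R moves e_M by 0.75 × 16 = 12. Mika's best response rises — the actions are strategic complements.

12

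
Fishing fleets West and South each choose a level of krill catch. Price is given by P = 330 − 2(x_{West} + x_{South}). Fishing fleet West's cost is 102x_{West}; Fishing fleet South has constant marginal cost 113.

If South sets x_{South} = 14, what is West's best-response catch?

Fishing fleet West's profit: π = x_{West}(330 − 2(x_{West} + x_{South})) − 102x_{West}.
∂π/∂x_{West} = 228 − 4x_{West} − 2x_{South} = 0, so x_{West} = 57 − 0.5x_{South}.
At x_{South} = 14: x_{West} = 57 − 0.5·14 = 50.

50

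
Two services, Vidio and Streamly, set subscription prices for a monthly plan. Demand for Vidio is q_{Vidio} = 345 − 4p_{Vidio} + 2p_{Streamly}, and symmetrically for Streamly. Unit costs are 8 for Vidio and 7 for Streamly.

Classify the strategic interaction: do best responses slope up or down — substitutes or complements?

strategic complements

Vidio's profit: π = (p_{Vidio} − 8)(345 − 4p_{Vidio} + 2p_{Streamly}).
∂π/∂p_{Vidio} = 377 − 8p_{Vidio} + 2p_{Streamly} = 0 ⇒ p_{Vidio} = 47.125 + 0.25p_{Streamly}.
The best-response slope dp_{Vidio}/dp_{Streamly} = 0.25 > 0: the reaction function is upward-sloping, so the choices are strategic complements.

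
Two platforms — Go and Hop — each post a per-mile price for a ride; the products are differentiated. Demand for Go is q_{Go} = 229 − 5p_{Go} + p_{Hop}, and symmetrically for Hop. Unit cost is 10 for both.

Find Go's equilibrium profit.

Go's profit: π = (p_{Go} − 10)(229 − 5p_{Go} + p_{Hop}).
∂π/∂p_{Go} = 279 − 10p_{Go} + p_{Hop} = 0 ⇒ p_{Go} = 27.9 + 0.1p_{Hop}.
Setting p_{Go} = p_{Hop} in the reaction function: p_{Go} = 27.9 + 0.1p_{Go}, so p_{Go} = 27.9 / 0.9 = 31.
q_{Go} = 229 − 5·31 + 31 = 105.
Profit = (31 − 10)·105 = 2205.

2205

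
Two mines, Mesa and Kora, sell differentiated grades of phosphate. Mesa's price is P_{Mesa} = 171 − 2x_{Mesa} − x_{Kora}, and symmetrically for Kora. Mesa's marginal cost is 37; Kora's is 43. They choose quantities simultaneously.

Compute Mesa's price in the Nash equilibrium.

Mine Mesa's profit: π = x_{Mesa}(171 − 2x_{Mesa} − x_{Kora}) − 37x_{Mesa}.
∂π/∂x_{Mesa} = 134 − 4x_{Mesa} − x_{Kora} = 0 ⇒ x_{Mesa} = 33.5 − 0.25x_{Kora}.
Similarly x_{Kora} = 32 − 0.25x_{Mesa}.
Plugging x_{Kora} into Mesa's best response: x_{Mesa} = 33.5 − 0.25(32 − 0.25x_{Mesa}) ⇒ 0.9375x_{Mesa} = 25.5, so x_{Mesa} = 27.2.
Then x_{Kora} = 32 − 0.25·27.2 = 25.2.
P_{Mesa} = 171 − 2·27.2 − 25.2 = 91.4.

91.4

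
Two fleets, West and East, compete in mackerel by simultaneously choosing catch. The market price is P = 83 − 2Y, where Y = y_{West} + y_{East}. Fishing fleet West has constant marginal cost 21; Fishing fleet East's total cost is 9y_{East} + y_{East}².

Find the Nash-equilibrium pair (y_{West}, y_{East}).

11.2, 8.6

Fishing fleet West's profit: π = y_{West}(83 − 2(y_{West} + y_{East})) − 21y_{West}.
∂π/∂y_{West} = 62 − 4y_{West} − 2y_{East} = 0, so y_{West} = 15.5 − 0.5y_{East}.
For East: ∂π/∂y_{East} = 74 − 6y_{East} − 2y_{West} = 0 ⇒ y_{East} = 37/3 − (1/3)y_{West}.
Solving the two reaction functions simultaneously: (1 − (−0.5)(−1/3))y_{West} = 15.5 − 0.5·(37/3), so (5/6)y_{West} = 28/3 and y_{West} = 11.2.
Then y_{East} = 37/3 − (1/3)·11.2 = 8.6.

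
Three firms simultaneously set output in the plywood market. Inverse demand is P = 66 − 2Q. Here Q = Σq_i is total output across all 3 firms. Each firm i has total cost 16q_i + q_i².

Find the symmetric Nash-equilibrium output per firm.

A representative firm's profit is π_i = q_i(66 − 2Q) − 16q_i − q_i², with Q = q_i + Σ_{j≠i} q_j.
First-order condition: 50 − 6q_i − 2Σ_{j≠i} q_j = 0.
In a symmetric equilibrium every firm chooses the same q, so Σ_{j≠i} q_j = 2q. The condition becomes 50 − 10q = 0, giving q = 50/10 = 5.

5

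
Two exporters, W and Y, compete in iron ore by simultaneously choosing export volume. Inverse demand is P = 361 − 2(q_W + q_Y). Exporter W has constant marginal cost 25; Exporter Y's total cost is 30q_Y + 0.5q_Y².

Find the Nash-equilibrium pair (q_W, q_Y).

Exporter W's profit: π = q_W(361 − 2(q_W + q_Y)) − 25q_W.
∂π/∂q_W = 336 − 4q_W − 2q_Y = 0, so q_W = 84 − 0.5q_Y.
For Y: ∂π/∂q_Y = 331 − 5q_Y − 2q_W = 0 ⇒ q_Y = 66.2 − 0.4q_W.
Substituting the second reaction function into the first: q_W = 84 − 0.5(66.2 − 0.4q_W), which gives 0.8q_W = 50.9 ⇒ q_W = 63.625.
Then q_Y = 66.2 − 0.4·63.625 = 40.75.

63.625, 40.75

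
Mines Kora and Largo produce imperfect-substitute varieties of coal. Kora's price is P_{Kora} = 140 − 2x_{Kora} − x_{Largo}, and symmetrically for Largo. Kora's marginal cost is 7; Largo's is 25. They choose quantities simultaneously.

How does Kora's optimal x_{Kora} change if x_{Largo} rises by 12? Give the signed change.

Mine Kora's profit: π = x_{Kora}(140 − 2x_{Kora} − x_{Largo}) − 7x_{Kora}.
∂π/∂x_{Kora} = 133 − 4x_{Kora} − x_{Largo} = 0 ⇒ x_{Kora} = 33.25 − 0.25x_{Largo}.
The reaction-function slope is −0.25, so a 12-unit rise in x_{Largo} moves x_{Kora} by −0.25 × 12 = −3. Kora's best response falls — the actions are strategic substitutes.

-3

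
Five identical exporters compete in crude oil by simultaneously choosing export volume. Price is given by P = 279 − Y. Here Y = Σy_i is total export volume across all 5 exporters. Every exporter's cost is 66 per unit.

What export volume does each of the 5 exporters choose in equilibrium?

35.5

A representative exporter's profit is π_i = y_i(279 − Y) − 66y_i, with Y = y_i + Σ_{j≠i} y_j.
First-order condition: 213 − 2y_i − Σ_{j≠i} y_j = 0.
Imposing symmetry (y_j = y for all j) turns Σ_{j≠i} y_j into 4y, so 213 = 6y and y = 35.5.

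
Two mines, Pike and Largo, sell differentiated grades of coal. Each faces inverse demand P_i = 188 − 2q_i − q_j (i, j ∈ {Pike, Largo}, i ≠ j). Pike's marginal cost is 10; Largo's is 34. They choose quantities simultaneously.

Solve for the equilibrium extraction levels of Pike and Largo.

Mine Pike's profit: π = q_{Pike}(188 − 2q_{Pike} − q_{Largo}) − 10q_{Pike}.
∂π/∂q_{Pike} = 178 − 4q_{Pike} − q_{Largo} = 0 ⇒ q_{Pike} = 44.5 − 0.25q_{Largo}.
Similarly q_{Largo} = 38.5 − 0.25q_{Pike}.
Substituting the second reaction function into the first: q_{Pike} = 44.5 − 0.25(38.5 − 0.25q_{Pike}), which gives 0.9375q_{Pike} = 34.875 ⇒ q_{Pike} = 37.2.
Then q_{Largo} = 38.5 − 0.25·37.2 = 29.2.

37.2, 29.2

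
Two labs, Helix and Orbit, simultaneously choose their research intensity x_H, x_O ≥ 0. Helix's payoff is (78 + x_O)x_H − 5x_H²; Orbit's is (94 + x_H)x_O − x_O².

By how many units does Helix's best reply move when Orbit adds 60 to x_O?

Expanding Helix's payoff: 78x_H + x_Ox_H − 5x_H².
∂π/∂x_H = 78 + x_O − 10x_H = 0, so x_H = 7.8 + 0.1x_O.
The reaction-function slope is 0.1, so a 60-unit rise in x_O moves x_H by 0.1 × 60 = 6. Helix's best response rises — the actions are strategic complements.

6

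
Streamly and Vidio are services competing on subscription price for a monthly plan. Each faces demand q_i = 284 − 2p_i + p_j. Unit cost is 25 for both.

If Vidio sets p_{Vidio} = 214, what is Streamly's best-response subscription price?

137

Streamly's profit: π = (p_{Streamly} − 25)(284 − 2p_{Streamly} + p_{Vidio}).
∂π/∂p_{Streamly} = 334 − 4p_{Streamly} + p_{Vidio} = 0 ⇒ p_{Streamly} = 83.5 + 0.25p_{Vidio}.
At p_{Vidio} = 214: p_{Streamly} = 83.5 + 0.25·214 = 137.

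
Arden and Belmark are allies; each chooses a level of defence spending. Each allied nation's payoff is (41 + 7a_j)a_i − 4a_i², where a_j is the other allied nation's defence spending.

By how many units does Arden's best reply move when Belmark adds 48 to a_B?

Arden's payoff is (41 + 7a_B)a_A − 4a_A².
∂π/∂a_A = 41 + 7a_B − 8a_A = 0, so a_A = 5.125 + 0.875a_B.
The reaction-function slope is 0.875, so a 48-unit rise in a_B moves a_A by 0.875 × 48 = 42. Arden's best response rises — the actions are strategic complements.

42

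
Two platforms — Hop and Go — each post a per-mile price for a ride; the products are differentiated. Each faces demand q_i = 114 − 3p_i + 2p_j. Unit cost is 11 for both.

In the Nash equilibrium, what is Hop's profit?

Hop's profit: π = (p_{Hop} − 11)(114 − 3p_{Hop} + 2p_{Go}).
∂π/∂p_{Hop} = 147 − 6p_{Hop} + 2p_{Go} = 0 ⇒ p_{Hop} = 24.5 + (1/3)p_{Go}.
By symmetry p_{Go} = p_{Hop}; substituting into the reaction function, (2/3)p_{Hop} = 24.5 and p_{Hop} = 36.75.
q_{Hop} = 114 − 3·36.75 + 2·36.75 = 77.25.
Profit = (36.75 − 11)·77.25 = 1989.1875.

1989.1875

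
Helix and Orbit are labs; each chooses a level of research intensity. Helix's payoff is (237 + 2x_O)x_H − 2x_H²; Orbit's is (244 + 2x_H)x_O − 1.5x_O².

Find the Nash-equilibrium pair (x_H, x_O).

149.875, 181.25

Expanding Helix's payoff: 237x_H + 2x_Ox_H − 2x_H².
∂π/∂x_H = 237 + 2x_O − 4x_H = 0, so x_H = 59.25 + 0.5x_O.
Likewise for Orbit: x_O = 244/3 + (2/3)x_H.
Substituting the second reaction function into the first: x_H = 59.25 + 0.5(244/3 + (2/3)x_H), which gives (2/3)x_H = 1199/12 ⇒ x_H = 149.875.
Then x_O = 244/3 + (2/3)·149.875 = 181.25.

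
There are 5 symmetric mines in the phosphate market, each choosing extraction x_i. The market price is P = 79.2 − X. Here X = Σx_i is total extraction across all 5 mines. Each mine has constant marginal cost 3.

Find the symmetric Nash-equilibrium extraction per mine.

A representative mine's profit is π_i = x_i(79.2 − X) − 3x_i, with X = x_i + Σ_{j≠i} x_j.
First-order condition: 76.2 − 2x_i − Σ_{j≠i} x_j = 0.
With identical mines, set every x_j = x: then 76.2 − 2x − 4x = 0, i.e. x = 76.2/6 = 12.7.

12.7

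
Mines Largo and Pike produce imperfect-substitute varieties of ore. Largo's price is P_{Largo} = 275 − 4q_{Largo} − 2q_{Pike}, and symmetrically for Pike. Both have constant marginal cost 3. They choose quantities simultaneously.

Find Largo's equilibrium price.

Mine Largo's profit: π = q_{Largo}(275 − 4q_{Largo} − 2q_{Pike}) − 3q_{Largo}.
∂π/∂q_{Largo} = 272 − 8q_{Largo} − 2q_{Pike} = 0 ⇒ q_{Largo} = 34 − 0.25q_{Pike}.
Setting q_{Largo} = q_{Pike} in the reaction function: q_{Largo} = 34 − 0.25q_{Largo}, so q_{Largo} = 34 / 1.25 = 27.2.
P_{Largo} = 275 − 4·27.2 − 2·27.2 = 111.8.

111.8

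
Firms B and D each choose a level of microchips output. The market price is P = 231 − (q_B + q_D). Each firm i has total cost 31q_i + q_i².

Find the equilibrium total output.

Firm B's profit: π = q_B(231 − (q_B + q_D)) − 31q_B − q_B².
∂π/∂q_B = 200 − 4q_B − q_D = 0, so q_B = 50 − 0.25q_D.
The game is symmetric, so in equilibrium q_D = q_B: the reaction function gives 1.25q_B = 50, hence q_B = 40.
Total output: 40 + 40 = 80.

80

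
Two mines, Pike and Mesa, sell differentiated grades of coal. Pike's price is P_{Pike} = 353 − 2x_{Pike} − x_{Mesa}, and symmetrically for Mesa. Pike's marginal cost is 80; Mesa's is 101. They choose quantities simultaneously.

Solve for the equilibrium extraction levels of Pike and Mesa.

56, 49

Mine Pike's profit: π = x_{Pike}(353 − 2x_{Pike} − x_{Mesa}) − 80x_{Pike}.
∂π/∂x_{Pike} = 273 − 4x_{Pike} − x_{Mesa} = 0 ⇒ x_{Pike} = 68.25 − 0.25x_{Mesa}.
Similarly x_{Mesa} = 63 − 0.25x_{Pike}.
Plugging x_{Mesa} into Pike's best response: x_{Pike} = 68.25 − 0.25(63 − 0.25x_{Pike}) ⇒ 0.9375x_{Pike} = 52.5, so x_{Pike} = 56.
Then x_{Mesa} = 63 − 0.25·56 = 49.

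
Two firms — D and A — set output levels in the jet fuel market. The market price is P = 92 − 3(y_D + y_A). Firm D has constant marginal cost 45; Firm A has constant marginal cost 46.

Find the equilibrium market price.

Firm D's profit: π = y_D(92 − 3(y_D + y_A)) − 45y_D.
∂π/∂y_D = 47 − 6y_D − 3y_A = 0, so y_D = 47/6 − 0.5y_A.
By the same steps for A: y_A = 23/3 − 0.5y_D.
Solving the two reaction functions simultaneously: (1 − (−0.5)(−0.5))y_D = 47/6 − 0.5·(23/3), so 0.75y_D = 4 and y_D = 16/3.
Then y_A = 23/3 − 0.5·(16/3) = 5.
Equilibrium price: P = 92 − 3·(31/3) = 61.

61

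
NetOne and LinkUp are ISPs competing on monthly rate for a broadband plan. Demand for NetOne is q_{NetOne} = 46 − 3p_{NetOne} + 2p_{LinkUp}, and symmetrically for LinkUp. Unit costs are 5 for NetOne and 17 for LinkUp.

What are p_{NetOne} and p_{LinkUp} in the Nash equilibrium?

NetOne's profit: π = (p_{NetOne} − 5)(46 − 3p_{NetOne} + 2p_{LinkUp}).
∂π/∂p_{NetOne} = 61 − 6p_{NetOne} + 2p_{LinkUp} = 0 ⇒ p_{NetOne} = 61/6 + (1/3)p_{LinkUp}.
Similarly p_{LinkUp} = 97/6 + (1/3)p_{NetOne}.
Plugging p_{LinkUp} into NetOne's best response: p_{NetOne} = 61/6 + (1/3)(97/6 + (1/3)p_{NetOne}) ⇒ (8/9)p_{NetOne} = 140/9, so p_{NetOne} = 17.5.
Then p_{LinkUp} = 97/6 + (1/3)·17.5 = 22.

17.5, 22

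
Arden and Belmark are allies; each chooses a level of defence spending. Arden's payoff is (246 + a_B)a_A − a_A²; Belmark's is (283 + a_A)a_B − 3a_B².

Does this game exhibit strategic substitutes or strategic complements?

Expanding Arden's payoff: 246a_A + a_Ba_A − a_A².
∂π/∂a_A = 246 + a_B − 2a_A = 0, so a_A = 123 + 0.5a_B.
The best-response slope da_A/da_B = 0.5 > 0: the reaction function is upward-sloping, so the choices are strategic complements.

strategic complements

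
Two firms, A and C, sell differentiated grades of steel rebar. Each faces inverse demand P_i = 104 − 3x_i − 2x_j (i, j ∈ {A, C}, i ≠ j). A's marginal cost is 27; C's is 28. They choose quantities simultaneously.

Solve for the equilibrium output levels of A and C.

9.6875, 9.4375

Firm A's profit: π = x_A(104 − 3x_A − 2x_C) − 27x_A.
∂π/∂x_A = 77 − 6x_A − 2x_C = 0 ⇒ x_A = 77/6 − (1/3)x_C.
Similarly x_C = 38/3 − (1/3)x_A.
Substituting the second reaction function into the first: x_A = 77/6 − (1/3)(38/3 − (1/3)x_A), which gives (8/9)x_A = 155/18 ⇒ x_A = 9.6875.
Then x_C = 38/3 − (1/3)·9.6875 = 9.4375.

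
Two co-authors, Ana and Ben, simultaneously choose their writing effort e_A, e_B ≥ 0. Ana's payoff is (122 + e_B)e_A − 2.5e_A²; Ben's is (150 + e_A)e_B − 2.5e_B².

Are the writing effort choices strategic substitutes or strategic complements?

Expanding Ana's payoff: 122e_A + e_Be_A − 2.5e_A².
∂π/∂e_A = 122 + e_B − 5e_A = 0, so e_A = 24.4 + 0.2e_B.
The best-response slope de_A/de_B = 0.2 > 0: the reaction function is upward-sloping, so the choices are strategic complements.

strategic complements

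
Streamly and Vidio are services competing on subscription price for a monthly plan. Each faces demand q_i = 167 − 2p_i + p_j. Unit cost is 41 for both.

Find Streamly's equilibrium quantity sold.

84

Streamly's profit: π = (p_{Streamly} − 41)(167 − 2p_{Streamly} + p_{Vidio}).
∂π/∂p_{Streamly} = 249 − 4p_{Streamly} + p_{Vidio} = 0 ⇒ p_{Streamly} = 62.25 + 0.25p_{Vidio}.
By symmetry p_{Vidio} = p_{Streamly}; substituting into the reaction function, 0.75p_{Streamly} = 62.25 and p_{Streamly} = 83.
q_{Streamly} = 167 − 2·83 + 83 = 84.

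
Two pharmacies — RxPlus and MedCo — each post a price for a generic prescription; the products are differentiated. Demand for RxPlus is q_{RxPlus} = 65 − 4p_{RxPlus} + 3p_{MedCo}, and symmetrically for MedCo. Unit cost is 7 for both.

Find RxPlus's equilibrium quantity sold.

46.4

RxPlus's profit: π = (p_{RxPlus} − 7)(65 − 4p_{RxPlus} + 3p_{MedCo}).
∂π/∂p_{RxPlus} = 93 − 8p_{RxPlus} + 3p_{MedCo} = 0 ⇒ p_{RxPlus} = 11.625 + 0.375p_{MedCo}.
By symmetry p_{MedCo} = p_{RxPlus}; substituting into the reaction function, 0.625p_{RxPlus} = 11.625 and p_{RxPlus} = 18.6.
q_{RxPlus} = 65 − 4·18.6 + 3·18.6 = 46.4.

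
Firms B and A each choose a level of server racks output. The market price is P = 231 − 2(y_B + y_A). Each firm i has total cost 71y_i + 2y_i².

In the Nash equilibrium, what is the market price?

Firm B's profit: π = y_B(231 − 2(y_B + y_A)) − 71y_B − 2y_B².
∂π/∂y_B = 160 − 8y_B − 2y_A = 0, so y_B = 20 − 0.25y_A.
Setting y_B = y_A in the reaction function: y_B = 20 − 0.25y_B, so y_B = 20 / 1.25 = 16.
Equilibrium price: P = 231 − 2·32 = 167.

167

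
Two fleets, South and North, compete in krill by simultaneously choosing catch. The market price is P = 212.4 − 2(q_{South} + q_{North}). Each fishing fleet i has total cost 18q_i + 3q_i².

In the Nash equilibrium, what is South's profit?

Fishing fleet South's profit: π = q_{South}(212.4 − 2(q_{South} + q_{North})) − 18q_{South} − 3q_{South}².
∂π/∂q_{South} = 194.4 − 10q_{South} − 2q_{North} = 0, so q_{South} = 19.44 − 0.2q_{North}.
By symmetry q_{North} = q_{South}; substituting into the reaction function, 1.2q_{South} = 19.44 and q_{South} = 16.2.
Price P = 212.4 − 2·32.4 = 147.6.
South's profit: (147.6 − 18)·16.2 − 3(16.2)² = 1312.2.

1312.2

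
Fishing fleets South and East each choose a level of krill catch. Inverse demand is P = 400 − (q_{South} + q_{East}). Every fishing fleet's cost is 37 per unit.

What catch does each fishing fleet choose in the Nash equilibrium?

Fishing fleet South's profit: π = q_{South}(400 − (q_{South} + q_{East})) − 37q_{South}.
∂π/∂q_{South} = 363 − 2q_{South} − q_{East} = 0, so q_{South} = 181.5 − 0.5q_{East}.
The game is symmetric, so in equilibrium q_{East} = q_{South}: the reaction function gives 1.5q_{South} = 181.5, hence q_{South} = 121.

121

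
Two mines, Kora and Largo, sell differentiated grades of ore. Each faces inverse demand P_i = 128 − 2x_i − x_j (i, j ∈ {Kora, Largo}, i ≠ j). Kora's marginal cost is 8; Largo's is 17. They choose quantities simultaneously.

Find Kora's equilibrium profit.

Mine Kora's profit: π = x_{Kora}(128 − 2x_{Kora} − x_{Largo}) − 8x_{Kora}.
∂π/∂x_{Kora} = 120 − 4x_{Kora} − x_{Largo} = 0 ⇒ x_{Kora} = 30 − 0.25x_{Largo}.
Similarly x_{Largo} = 27.75 − 0.25x_{Kora}.
Substituting the second reaction function into the first: x_{Kora} = 30 − 0.25(27.75 − 0.25x_{Kora}), which gives 0.9375x_{Kora} = 23.0625 ⇒ x_{Kora} = 24.6.
Then x_{Largo} = 27.75 − 0.25·24.6 = 21.6.
P_{Kora} = 128 − 2·24.6 − 21.6 = 57.2.
Profit = (57.2 − 8)·24.6 = 1210.32.

1210.32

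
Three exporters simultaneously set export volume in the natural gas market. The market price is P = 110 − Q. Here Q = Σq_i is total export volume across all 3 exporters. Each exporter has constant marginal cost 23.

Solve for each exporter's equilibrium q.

21.75

A representative exporter's profit is π_i = q_i(110 − Q) − 23q_i, with Q = q_i + Σ_{j≠i} q_j.
First-order condition: 87 − 2q_i − Σ_{j≠i} q_j = 0.
In a symmetric equilibrium every exporter chooses the same q, so Σ_{j≠i} q_j = 2q. The condition becomes 87 − 4q = 0, giving q = 87/4 = 21.75.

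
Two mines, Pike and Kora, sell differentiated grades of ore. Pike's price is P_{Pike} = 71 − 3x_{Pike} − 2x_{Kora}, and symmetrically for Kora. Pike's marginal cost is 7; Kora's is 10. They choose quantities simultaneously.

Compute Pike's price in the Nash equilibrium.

31.5625

Mine Pike's profit: π = x_{Pike}(71 − 3x_{Pike} − 2x_{Kora}) − 7x_{Pike}.
∂π/∂x_{Pike} = 64 − 6x_{Pike} − 2x_{Kora} = 0 ⇒ x_{Pike} = 32/3 − (1/3)x_{Kora}.
Similarly x_{Kora} = 61/6 − (1/3)x_{Pike}.
Substituting the second reaction function into the first: x_{Pike} = 32/3 − (1/3)(61/6 − (1/3)x_{Pike}), which gives (8/9)x_{Pike} = 131/18 ⇒ x_{Pike} = 8.1875.
Then x_{Kora} = 61/6 − (1/3)·8.1875 = 7.4375.
P_{Pike} = 71 − 3·8.1875 − 2·7.4375 = 31.5625.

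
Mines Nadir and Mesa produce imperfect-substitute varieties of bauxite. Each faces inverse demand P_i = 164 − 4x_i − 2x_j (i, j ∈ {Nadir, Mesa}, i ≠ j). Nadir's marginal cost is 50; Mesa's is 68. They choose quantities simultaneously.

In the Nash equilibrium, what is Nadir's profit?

576

Mine Nadir's profit: π = x_{Nadir}(164 − 4x_{Nadir} − 2x_{Mesa}) − 50x_{Nadir}.
∂π/∂x_{Nadir} = 114 − 8x_{Nadir} − 2x_{Mesa} = 0 ⇒ x_{Nadir} = 14.25 − 0.25x_{Mesa}.
Similarly x_{Mesa} = 12 − 0.25x_{Nadir}.
Solving the two reaction functions simultaneously: (1 − (−0.25)(−0.25))x_{Nadir} = 14.25 − 0.25·12, so 0.9375x_{Nadir} = 11.25 and x_{Nadir} = 12.
Then x_{Mesa} = 12 − 0.25·12 = 9.
P_{Nadir} = 164 − 4·12 − 2·9 = 98.
Profit = (98 − 50)·12 = 576.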